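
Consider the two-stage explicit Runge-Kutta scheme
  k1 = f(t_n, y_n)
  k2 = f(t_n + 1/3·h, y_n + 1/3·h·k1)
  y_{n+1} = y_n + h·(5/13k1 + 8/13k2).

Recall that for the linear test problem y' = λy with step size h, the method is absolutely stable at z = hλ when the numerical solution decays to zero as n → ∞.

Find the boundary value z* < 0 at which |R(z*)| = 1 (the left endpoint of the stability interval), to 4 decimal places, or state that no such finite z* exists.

Set f=λy, z=hλ:
  k1=λy_n ⇒ h·k1=z·y_n;  k2=λ(1+1/3z)y_n ⇒ h·k2=z(1+1/3z)y_n
  y_{n+1}/y_n = 1 + 5/13z + 8/13z(1+1/3z) = 1 + z + 8/39z²
  Hence R(z) = 1 + z + 8/39z².

Need |R(x)|<1, x<0.
x=-0.4: |R|=0.6328
R=1: x+8/39x²=0 ⇒ x=−39/8=-4.8750; min R=1−1/(4·8/39)=-0.2188>−1
Confirm numerically:
  x=-4.156: |R|=0.38704 <1
  x=-3.327: |R|=0.05645 <1
  x=-2.338: |R|=0.21672 <1
  x=-5.405: |R|=1.58762 >1
  x=-5.135: |R|=1.27387 >1
  x=-5.015: |R|=1.14402 >1
Interval (-4.8750, 0).

left endpoint -4.8750.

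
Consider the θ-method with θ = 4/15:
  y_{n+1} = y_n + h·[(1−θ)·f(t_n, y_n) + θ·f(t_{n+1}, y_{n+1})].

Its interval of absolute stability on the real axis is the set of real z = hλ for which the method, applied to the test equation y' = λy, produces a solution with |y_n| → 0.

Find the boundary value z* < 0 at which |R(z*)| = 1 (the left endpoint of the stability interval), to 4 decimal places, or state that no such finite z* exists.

Test eqn y'=λy, z=hλ:
  y_{n+1} = y_n + z·[11/15·y_n + 4/15·y_{n+1}] ⇒ (1 − 4/15z)y_{n+1} = (1 + 11/15z)y_n
  ⇒ R(z) = (1 + 11/15z)/(1 − 4/15z).

Need |R(x)|<1, x<0.
x=-1.8: |R|=0.2162
R=−1: 1+11/15x = −1+4/15x ⇒ -7/15x=2 ⇒ x=2/(-7/15)=-4.2857
Confirm numerically:
  x=-4.058: |R|=0.94896 <1
  x=-3.605: |R|=0.83804 <1
  x=-2.996: |R|=0.66543 <1
  x=-4.879: |R|=1.12032 >1
  x=-4.442: |R|=1.03339 >1
So |R|<1 on (-4.2857, 0).

z* = -4.2857.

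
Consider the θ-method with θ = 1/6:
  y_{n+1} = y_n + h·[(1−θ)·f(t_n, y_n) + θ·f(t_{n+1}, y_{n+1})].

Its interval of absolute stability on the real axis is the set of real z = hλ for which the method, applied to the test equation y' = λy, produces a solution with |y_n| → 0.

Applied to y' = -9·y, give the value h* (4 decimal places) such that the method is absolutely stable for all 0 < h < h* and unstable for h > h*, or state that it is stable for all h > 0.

On y'=λy, z=hλ:
  y_{n+1} = y_n + z·[5/6·y_n + 1/6·y_{n+1}] ⇒ (1 − 1/6z)y_{n+1} = (1 + 5/6z)y_n
  so R(z) = (1 + 5/6z)/(1 − 1/6z).

Find x<0 with |R(x)|<1.
x=-0.59: |R|=0.4628
R=−1: 1+5/6x = −1+1/6x ⇒ -2/3x=2 ⇒ x=2/(-2/3)=-3.0000
Confirm numerically:
  x=-2.156: |R|=0.58607 <1
  x=-1.870: |R|=0.42567 <1
  x=-1.717: |R|=0.33497 <1
  x=-1.403: |R|=0.13711 <1
  x=-3.550: |R|=1.23037 >1
  x=-3.315: |R|=1.13527 >1
So |R|<1 on (-3.0000, 0).

(-3.0000,0); λ=-9 ⇒ h* = (3)/9 = 0.3333.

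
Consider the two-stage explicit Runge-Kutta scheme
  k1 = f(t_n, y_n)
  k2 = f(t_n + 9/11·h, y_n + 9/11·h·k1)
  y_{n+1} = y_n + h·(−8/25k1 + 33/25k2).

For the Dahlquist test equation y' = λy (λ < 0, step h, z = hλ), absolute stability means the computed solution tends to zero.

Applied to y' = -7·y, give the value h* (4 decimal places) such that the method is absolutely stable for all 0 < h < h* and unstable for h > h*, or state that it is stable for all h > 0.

(-0.9259,0); λ=-7 ⇒ h* = (25/27)/7 = 0.1323.

Set f=λy, z=hλ:
  k1=λy_n ⇒ h·k1=z·y_n;  k2=λ(1+9/11z)y_n ⇒ h·k2=z(1+9/11z)y_n
  y_{n+1}/y_n = 1 − 8/25z + 33/25z(1+9/11z) = 1 + z + 27/25z²
  R(z) = 1 + z + 27/25z².

Need |R(x)|<1, x<0.
x=-0.71: |R|=0.8344
R=1: x+27/25x²=0 ⇒ x=−25/27=-0.9259; min R=1−1/(4·27/25)=0.7685>−1
Confirm numerically:
  x=-0.799: |R|=0.89047 <1
  x=-0.635: |R|=0.80048 <1
  x=-0.497: |R|=0.76977 <1
  x=-1.349: |R|=1.61639 >1
  x=-1.255: |R|=1.44603 >1
  x=-0.972: |R|=1.04837 >1
Stable set (-0.9259, 0).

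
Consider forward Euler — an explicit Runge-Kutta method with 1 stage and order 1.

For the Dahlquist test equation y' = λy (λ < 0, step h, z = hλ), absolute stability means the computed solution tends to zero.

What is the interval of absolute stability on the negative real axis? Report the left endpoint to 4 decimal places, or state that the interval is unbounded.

(-2.0000, 0).

On y'=λy, z=hλ:
  order 1, 1-stage ⇒ R(z)=1+z
  (e.g. R(-0.94)=0.06000, |R|=0.06000)

Solve |R(x)|<1 on ℝ⁻.
x=-0.94: |R|=0.0600
|R(-1.23)|=0.2300 |R(-1.08)|=0.0800 |R(-0.98)|=0.0200
Bisect:
  x_lo=-2.4502 |R|=1.4502  x_hi=-0.2149 |R|=0.7851
  mid=-1.33257 |R|=0.33257 →hi
  mid=-1.89139 |R|=0.89139 →hi
  mid=-2.17079 |R|=1.17079 →lo
  mid=-2.03109 |R|=1.03109 →lo
  mid=-1.96124 |R|=0.96124 →hi
  mid=-1.99616 |R|=0.99616 →hi
  mid=-2.01363 |R|=1.01363 →lo
  ...
  [-2.00012,-1.99998] ⇒ x*=-2.0000
Interval (-2.0000, 0).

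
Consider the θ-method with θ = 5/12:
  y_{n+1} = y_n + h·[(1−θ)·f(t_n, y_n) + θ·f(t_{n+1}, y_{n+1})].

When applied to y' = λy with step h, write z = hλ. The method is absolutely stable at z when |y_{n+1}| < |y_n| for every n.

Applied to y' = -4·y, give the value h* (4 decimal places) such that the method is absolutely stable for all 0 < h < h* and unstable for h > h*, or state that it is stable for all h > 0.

(-12.0000,0); λ=-4 ⇒ h* = (12)/4 = 3.0000.

Set f=λy, z=hλ:
  y_{n+1} = y_n + z·[7/12·y_n + 5/12·y_{n+1}] ⇒ (1 − 5/12z)y_{n+1} = (1 + 7/12z)y_n
  Hence R(z) = (1 + 7/12z)/(1 − 5/12z).

Find x<0 with |R(x)|<1.
x=-1.01: |R|=0.2891
R=−1: 1+7/12x = −1+5/12x ⇒ -1/6x=2 ⇒ x=2/(-1/6)=-12.0000
Confirm numerically:
  x=-8.568: |R|=0.87484 <1
  x=-7.250: |R|=0.80311 <1
  x=-5.410: |R|=0.66248 <1
  x=-12.548: |R|=1.01466 >1
  x=-12.495: |R|=1.01329 >1
  x=-12.132: |R|=1.00363 >1
Interval (-12.0000, 0).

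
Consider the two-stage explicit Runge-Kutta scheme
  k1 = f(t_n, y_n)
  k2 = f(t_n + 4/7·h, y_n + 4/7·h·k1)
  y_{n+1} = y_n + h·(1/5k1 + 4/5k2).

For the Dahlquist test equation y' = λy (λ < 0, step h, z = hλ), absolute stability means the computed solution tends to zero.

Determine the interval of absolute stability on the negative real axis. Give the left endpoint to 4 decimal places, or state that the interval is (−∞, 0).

With y'=λy (z=hλ):
  k1=λy_n ⇒ h·k1=z·y_n;  k2=λ(1+4/7z)y_n ⇒ h·k2=z(1+4/7z)y_n
  y_{n+1}/y_n = 1 + 1/5z + 4/5z(1+4/7z) = 1 + z + 16/35z²
  Hence R(z) = 1 + z + 16/35z².

Find x<0 with |R(x)|<1.
x=-1.03: |R|=0.4550
R=1: x+16/35x²=0 ⇒ x=−35/16=-2.1875; min R=1−1/(4·16/35)=0.4531>−1
Confirm numerically:
  x=-1.989: |R|=0.81951 <1
  x=-1.576: |R|=0.55944 <1
  x=-1.248: |R|=0.46400 <1
  x=-2.635: |R|=1.53905 >1
  x=-2.539: |R|=1.40798 >1
  x=-2.351: |R|=1.17572 >1
Stable set (-2.1875, 0).

(-2.1875, 0).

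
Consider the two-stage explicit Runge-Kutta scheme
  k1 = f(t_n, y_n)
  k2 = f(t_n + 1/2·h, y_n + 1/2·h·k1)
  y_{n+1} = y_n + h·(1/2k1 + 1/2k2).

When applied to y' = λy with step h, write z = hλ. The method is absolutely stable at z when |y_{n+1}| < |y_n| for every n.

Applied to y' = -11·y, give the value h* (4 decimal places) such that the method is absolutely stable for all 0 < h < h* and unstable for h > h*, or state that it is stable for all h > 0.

(-4.0000,0); λ=-11 ⇒ h* = (4)/11 = 0.3636.

Set f=λy, z=hλ:
  k1=λy_n ⇒ h·k1=z·y_n;  k2=λ(1+1/2z)y_n ⇒ h·k2=z(1+1/2z)y_n
  y_{n+1}/y_n = 1 + 1/2z + 1/2z(1+1/2z) = 1 + z + 1/4z²
  R(z) = 1 + z + 1/4z².

Solve |R(x)|<1 on ℝ⁻.
x=-0.59: |R|=0.4970
R=1: x+1/4x²=0 ⇒ x=−4=-4.0000; min R=1−1/(4·1/4)=0.0000>−1
Confirm numerically:
  x=-3.032: |R|=0.26626 <1
  x=-2.703: |R|=0.12355 <1
  x=-2.547: |R|=0.07480 <1
  x=-1.685: |R|=0.02481 <1
  x=-4.383: |R|=1.41967 >1
  x=-4.147: |R|=1.15240 >1
  x=-4.067: |R|=1.06812 >1
So |R|<1 on (-4.0000, 0).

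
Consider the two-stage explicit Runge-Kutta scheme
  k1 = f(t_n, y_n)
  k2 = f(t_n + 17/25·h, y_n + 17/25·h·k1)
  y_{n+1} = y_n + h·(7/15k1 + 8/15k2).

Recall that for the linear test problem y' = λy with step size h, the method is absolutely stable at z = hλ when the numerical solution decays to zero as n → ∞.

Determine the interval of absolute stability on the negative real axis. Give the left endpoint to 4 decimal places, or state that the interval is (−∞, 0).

z∈(-2.7574,0).

With y'=λy (z=hλ):
  k1=λy_n ⇒ h·k1=z·y_n;  k2=λ(1+17/25z)y_n ⇒ h·k2=z(1+17/25z)y_n
  y_{n+1}/y_n = 1 + 7/15z + 8/15z(1+17/25z) = 1 + z + 136/375z²
  ⇒ R(z) = 1 + z + 136/375z².

Need |R(x)|<1, x<0.
x=-1.15: |R|=0.3296
R=1: x+136/375x²=0 ⇒ x=−375/136=-2.7574; min R=1−1/(4·136/375)=0.3107>−1
Confirm numerically:
  x=-1.445: |R|=0.31226 <1
  x=-1.365: |R|=0.31073 <1
  x=-1.304: |R|=0.31268 <1
  x=-3.310: |R|=1.66341 >1
  x=-3.182: |R|=1.49004 >1
Interval (-2.7574, 0).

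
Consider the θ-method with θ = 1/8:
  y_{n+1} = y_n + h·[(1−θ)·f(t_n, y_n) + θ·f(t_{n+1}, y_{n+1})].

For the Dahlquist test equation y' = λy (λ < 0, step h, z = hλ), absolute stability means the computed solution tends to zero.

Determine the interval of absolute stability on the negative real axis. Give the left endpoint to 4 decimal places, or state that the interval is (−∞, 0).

Set f=λy, z=hλ:
  y_{n+1} = y_n + z·[7/8·y_n + 1/8·y_{n+1}] ⇒ (1 − 1/8z)y_{n+1} = (1 + 7/8z)y_n
  ⇒ R(z) = (1 + 7/8z)/(1 − 1/8z).

Find x<0 with |R(x)|<1.
x=-1.31: |R|=0.1257
R=−1: 1+7/8x = −1+1/8x ⇒ -3/4x=2 ⇒ x=2/(-3/4)=-2.6667
Confirm numerically:
  x=-1.850: |R|=0.50254 <1
  x=-1.848: |R|=0.50122 <1
  x=-1.786: |R|=0.46004 <1
  x=-1.443: |R|=0.22249 <1
  x=-3.208: |R|=1.28979 >1
  x=-2.873: |R|=1.11386 >1
  x=-2.858: |R|=1.10573 >1
So |R|<1 on (-2.6667, 0).

z∈(-2.6667,0).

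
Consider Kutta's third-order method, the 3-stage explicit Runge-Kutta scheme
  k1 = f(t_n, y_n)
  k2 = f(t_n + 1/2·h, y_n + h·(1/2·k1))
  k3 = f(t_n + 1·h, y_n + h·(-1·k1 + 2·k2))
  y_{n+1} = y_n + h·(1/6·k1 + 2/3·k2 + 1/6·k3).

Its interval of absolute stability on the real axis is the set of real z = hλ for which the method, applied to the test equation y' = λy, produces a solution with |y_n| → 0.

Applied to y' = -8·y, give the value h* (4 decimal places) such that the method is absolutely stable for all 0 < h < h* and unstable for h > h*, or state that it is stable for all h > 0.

Set f=λy, z=hλ:
  order 3, 3-stage ⇒ R(z)=1+z+z^2/2+z^3/6
  (e.g. R(-0.98)=0.34333, |R|=0.34333)

Find x<0 with |R(x)|<1.
x=-0.98: |R|=0.3433
|R(-2.26)|=0.6301 |R(-2.15)|=0.4951 |R(-1.57)|=0.0175
Bisect:
  x_lo=-3.4105 |R|=3.2063  x_hi=-0.2004 |R|=0.8184
  mid=-1.80544 |R|=0.15647 →hi
  mid=-2.60797 |R|=1.16358 →lo
  mid=-2.20671 |R|=0.56288 →hi
  mid=-2.40734 |R|=0.83490 →hi
  mid=-2.50766 |R|=0.99165 →hi
  mid=-2.55782 |R|=1.07566 →lo
  mid=-2.53274 |R|=1.03317 →lo
  ...
  [-2.51275,-2.51256] ⇒ x*=-2.5127
So |R|<1 on (-2.5127, 0).

(-2.5127,0); λ=-8 ⇒ h* = 0.3141.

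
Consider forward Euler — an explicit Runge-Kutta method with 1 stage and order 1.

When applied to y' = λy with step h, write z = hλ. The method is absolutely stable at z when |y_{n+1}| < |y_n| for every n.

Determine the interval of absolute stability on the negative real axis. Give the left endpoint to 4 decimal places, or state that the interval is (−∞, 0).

z∈(-2.0000,0).

Test eqn y'=λy, z=hλ:
  order 1, 1-stage ⇒ R(z)=1+z
  (e.g. R(-1.73)=-0.73000, |R|=0.73000)

Need |R(x)|<1, x<0.
x=-1.73: |R|=0.7300
|R(-1.03)|=0.0300 |R(-0.84)|=0.1600 |R(-0.53)|=0.4700
Bisect:
  x_lo=-2.8563 |R|=1.8563  x_hi=-0.3176 |R|=0.6824
  mid=-1.58695 |R|=0.58695 →hi
  mid=-2.22161 |R|=1.22161 →lo
  mid=-1.90428 |R|=0.90428 →hi
  mid=-2.06295 |R|=1.06295 →lo
  mid=-1.98361 |R|=0.98361 →hi
  mid=-2.02328 |R|=1.02328 →lo
  mid=-2.00345 |R|=1.00345 →lo
  mid=-1.99353 |R|=0.99353 →hi
  mid=-1.99849 |R|=0.99849 →hi
  mid=-2.00097 |R|=1.00097 →lo
  ...
  [-2.00004,-1.99988] ⇒ x*=-2.0000
So |R|<1 on (-2.0000, 0).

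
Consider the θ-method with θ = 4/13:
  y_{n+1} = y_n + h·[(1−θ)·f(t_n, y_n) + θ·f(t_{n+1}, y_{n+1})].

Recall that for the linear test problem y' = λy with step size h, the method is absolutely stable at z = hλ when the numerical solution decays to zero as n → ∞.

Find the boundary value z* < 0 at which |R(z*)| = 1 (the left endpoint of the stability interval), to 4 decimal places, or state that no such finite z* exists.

Test eqn y'=λy, z=hλ:
  y_{n+1} = y_n + z·[9/13·y_n + 4/13·y_{n+1}] ⇒ (1 − 4/13z)y_{n+1} = (1 + 9/13z)y_n
  ⇒ R(z) = (1 + 9/13z)/(1 − 4/13z).

Need |R(x)|<1, x<0.
x=-0.44: |R|=0.6125
R=−1: 1+9/13x = −1+4/13x ⇒ -5/13x=2 ⇒ x=2/(-5/13)=-5.2000
Confirm numerically:
  x=-5.018: |R|=0.97248 <1
  x=-4.329: |R|=0.85635 <1
  x=-2.903: |R|=0.53336 <1
  x=-5.653: |R|=1.06360 >1
  x=-5.649: |R|=1.06307 >1
  x=-5.580: |R|=1.05379 >1
So |R|<1 on (-5.2000, 0).

z* = -5.2000.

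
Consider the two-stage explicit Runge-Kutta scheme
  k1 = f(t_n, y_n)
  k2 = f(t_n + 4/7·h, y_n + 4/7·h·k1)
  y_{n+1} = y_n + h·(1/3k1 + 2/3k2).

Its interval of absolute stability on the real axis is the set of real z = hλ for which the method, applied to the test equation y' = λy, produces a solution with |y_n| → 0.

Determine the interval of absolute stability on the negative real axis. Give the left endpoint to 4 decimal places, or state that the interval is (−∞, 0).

(-2.6250, 0).

On y'=λy, z=hλ:
  k1=λy_n ⇒ h·k1=z·y_n;  k2=λ(1+4/7z)y_n ⇒ h·k2=z(1+4/7z)y_n
  y_{n+1}/y_n = 1 + 1/3z + 2/3z(1+4/7z) = 1 + z + 8/21z²
  ⇒ R(z) = 1 + z + 8/21z².

Need |R(x)|<1, x<0.
x=-1.31: |R|=0.3438
R=1: x+8/21x²=0 ⇒ x=−21/8=-2.6250; min R=1−1/(4·8/21)=0.3438>−1
Confirm numerically:
  x=-2.437: |R|=0.82546 <1
  x=-1.486: |R|=0.35522 <1
  x=-1.084: |R|=0.36364 <1
  x=-3.014: |R|=1.44665 >1
  x=-2.839: |R|=1.23145 >1
Interval (-2.6250, 0).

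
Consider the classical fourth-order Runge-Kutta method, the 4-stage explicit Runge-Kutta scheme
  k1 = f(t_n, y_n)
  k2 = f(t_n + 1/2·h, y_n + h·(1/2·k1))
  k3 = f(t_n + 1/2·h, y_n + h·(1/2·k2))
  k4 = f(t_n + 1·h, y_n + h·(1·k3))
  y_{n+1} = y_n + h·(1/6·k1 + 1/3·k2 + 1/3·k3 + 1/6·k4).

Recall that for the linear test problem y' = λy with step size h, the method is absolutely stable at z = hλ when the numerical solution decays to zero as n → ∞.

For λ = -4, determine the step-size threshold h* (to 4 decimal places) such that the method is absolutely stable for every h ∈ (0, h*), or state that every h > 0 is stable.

(-2.7853,0); λ=-4 ⇒ h* = 0.6963.

On y'=λy, z=hλ:
  order 4, 4-stage ⇒ R(z)=1+z+z^2/2+z^3/6+z^4/24
  (e.g. R(-1.6)=0.27040, |R|=0.27040)

Find x<0 with |R(x)|<1.
x=-1.6: |R|=0.2704
|R(-3.17)|=1.7528 |R(-1.55)|=0.2711 |R(-0.76)|=0.4695
Bisect:
  x_lo=-3.3562 |R|=2.2619  x_hi=-0.2345 |R|=0.7910
  mid=-1.79537 |R|=0.28471 →hi
  mid=-2.57581 |R|=0.72745 →hi
  mid=-2.96603 |R|=1.30849 →lo
  mid=-2.77092 |R|=0.97854 →hi
  mid=-2.86847 |R|=1.13283 →lo
  mid=-2.81970 |R|=1.05312 →lo
  mid=-2.79531 |R|=1.01520 →lo
  mid=-2.78311 |R|=0.99672 →hi
  mid=-2.78921 |R|=1.00592 →lo
  mid=-2.78616 |R|=1.00131 →lo
  ...
  [-2.78540,-2.78521] ⇒ x*=-2.7853
So |R|<1 on (-2.7853, 0).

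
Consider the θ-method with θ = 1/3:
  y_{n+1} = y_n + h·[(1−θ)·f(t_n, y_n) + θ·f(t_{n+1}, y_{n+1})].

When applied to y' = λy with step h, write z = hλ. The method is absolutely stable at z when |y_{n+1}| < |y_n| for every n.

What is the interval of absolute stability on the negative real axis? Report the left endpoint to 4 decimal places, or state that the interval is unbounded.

With y'=λy (z=hλ):
  y_{n+1} = y_n + z·[2/3·y_n + 1/3·y_{n+1}] ⇒ (1 − 1/3z)y_{n+1} = (1 + 2/3z)y_n
  so R(z) = (1 + 2/3z)/(1 − 1/3z).

Need |R(x)|<1, x<0.
x=-1.34: |R|=0.0737
R=−1: 1+2/3x = −1+1/3x ⇒ -1/3x=2 ⇒ x=2/(-1/3)=-6.0000
Confirm numerically:
  x=-5.567: |R|=0.94946 <1
  x=-5.306: |R|=0.91645 <1
  x=-4.806: |R|=0.84704 <1
  x=-2.461: |R|=0.35195 <1
  x=-6.534: |R|=1.05601 >1
  x=-6.306: |R|=1.03288 >1
  x=-6.271: |R|=1.02923 >1
So |R|<1 on (-6.0000, 0).

(-6.0000, 0).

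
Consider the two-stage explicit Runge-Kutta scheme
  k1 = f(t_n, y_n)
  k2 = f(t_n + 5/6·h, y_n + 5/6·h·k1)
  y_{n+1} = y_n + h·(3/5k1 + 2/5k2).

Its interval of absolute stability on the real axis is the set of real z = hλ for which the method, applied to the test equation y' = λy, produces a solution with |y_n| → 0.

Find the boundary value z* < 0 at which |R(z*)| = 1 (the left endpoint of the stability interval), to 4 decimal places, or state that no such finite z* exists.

With y'=λy (z=hλ):
  k1=λy_n ⇒ h·k1=z·y_n;  k2=λ(1+5/6z)y_n ⇒ h·k2=z(1+5/6z)y_n
  y_{n+1}/y_n = 1 + 3/5z + 2/5z(1+5/6z) = 1 + z + 1/3z²
  Hence R(z) = 1 + z + 1/3z².

Need |R(x)|<1, x<0.
x=-0.62: |R|=0.5081
R=1: x+1/3x²=0 ⇒ x=−3=-3.0000; min R=1−1/(4·1/3)=0.2500>−1
Confirm numerically:
  x=-2.391: |R|=0.51463 <1
  x=-1.680: |R|=0.26080 <1
  x=-1.503: |R|=0.25000 <1
  x=-3.482: |R|=1.55944 >1
  x=-3.053: |R|=1.05394 >1
Interval (-3.0000, 0).

z* = -3.0000.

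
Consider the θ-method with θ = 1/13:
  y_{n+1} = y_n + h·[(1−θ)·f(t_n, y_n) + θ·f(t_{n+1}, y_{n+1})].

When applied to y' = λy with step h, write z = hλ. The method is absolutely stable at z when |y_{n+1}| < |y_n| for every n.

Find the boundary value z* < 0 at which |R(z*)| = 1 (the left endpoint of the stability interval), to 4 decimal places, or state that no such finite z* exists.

With y'=λy (z=hλ):
  y_{n+1} = y_n + z·[12/13·y_n + 1/13·y_{n+1}] ⇒ (1 − 1/13z)y_{n+1} = (1 + 12/13z)y_n
  ⇒ R(z) = (1 + 12/13z)/(1 − 1/13z).

Need |R(x)|<1, x<0.
x=-1.25: |R|=0.1404
R=−1: 1+12/13x = −1+1/13x ⇒ -11/13x=2 ⇒ x=2/(-11/13)=-2.3636
Confirm numerically:
  x=-1.987: |R|=0.72356 <1
  x=-1.762: |R|=0.55169 <1
  x=-1.663: |R|=0.47439 <1
  x=-2.864: |R|=1.34695 >1
  x=-2.853: |R|=1.33956 >1
So |R|<1 on (-2.3636, 0).

left endpoint -2.3636.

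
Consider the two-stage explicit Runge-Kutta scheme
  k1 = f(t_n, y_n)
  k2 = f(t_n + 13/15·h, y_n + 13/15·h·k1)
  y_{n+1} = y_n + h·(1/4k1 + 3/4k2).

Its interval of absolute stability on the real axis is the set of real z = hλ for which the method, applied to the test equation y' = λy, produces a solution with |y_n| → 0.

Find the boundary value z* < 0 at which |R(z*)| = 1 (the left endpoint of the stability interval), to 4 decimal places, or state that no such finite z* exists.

Set f=λy, z=hλ:
  k1=λy_n ⇒ h·k1=z·y_n;  k2=λ(1+13/15z)y_n ⇒ h·k2=z(1+13/15z)y_n
  y_{n+1}/y_n = 1 + 1/4z + 3/4z(1+13/15z) = 1 + z + 13/20z²
  Hence R(z) = 1 + z + 13/20z².

Boundary: |R(x)|=1, x<0.
x=-1.13: |R|=0.7000
R=1: x+13/20x²=0 ⇒ x=−20/13=-1.5385; min R=1−1/(4·13/20)=0.6154>−1
Confirm numerically:
  x=-1.232: |R|=0.75459 <1
  x=-1.144: |R|=0.70668 <1
  x=-0.965: |R|=0.64030 <1
  x=-0.783: |R|=0.61551 <1
  x=-2.089: |R|=1.74755 >1
  x=-1.625: |R|=1.09141 >1
So |R|<1 on (-1.5385, 0).

left endpoint -1.5385.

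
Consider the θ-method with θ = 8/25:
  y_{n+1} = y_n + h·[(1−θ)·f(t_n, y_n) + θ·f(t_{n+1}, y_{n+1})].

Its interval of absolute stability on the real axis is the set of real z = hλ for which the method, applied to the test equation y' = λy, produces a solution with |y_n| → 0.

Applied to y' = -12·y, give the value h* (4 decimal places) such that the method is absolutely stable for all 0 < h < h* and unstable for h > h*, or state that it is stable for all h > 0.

With y'=λy (z=hλ):
  y_{n+1} = y_n + z·[17/25·y_n + 8/25·y_{n+1}] ⇒ (1 − 8/25z)y_{n+1} = (1 + 17/25z)y_n
  ⇒ R(z) = (1 + 17/25z)/(1 − 8/25z).

Need |R(x)|<1, x<0.
x=-1.65: |R|=0.0798
R=−1: 1+17/25x = −1+8/25x ⇒ -9/25x=2 ⇒ x=2/(-9/25)=-5.5556
Confirm numerically:
  x=-4.749: |R|=0.88476 <1
  x=-3.566: |R|=0.66548 <1
  x=-3.205: |R|=0.58225 <1
  x=-2.541: |R|=0.40145 <1
  x=-5.864: |R|=1.03860 >1
  x=-5.621: |R|=1.00842 >1
Interval (-5.5556, 0).

(-5.5556,0); λ=-12 ⇒ h* = (50/9)/12 = 0.4630.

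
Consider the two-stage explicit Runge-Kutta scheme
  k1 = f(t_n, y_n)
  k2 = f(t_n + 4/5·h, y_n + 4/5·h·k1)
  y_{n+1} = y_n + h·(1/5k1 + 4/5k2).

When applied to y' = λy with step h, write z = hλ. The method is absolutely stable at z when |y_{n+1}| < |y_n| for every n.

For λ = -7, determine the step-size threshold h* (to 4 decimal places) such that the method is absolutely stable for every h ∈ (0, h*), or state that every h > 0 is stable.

(-1.5625,0); λ=-7 ⇒ h* = (25/16)/7 = 0.2232.

With y'=λy (z=hλ):
  k1=λy_n ⇒ h·k1=z·y_n;  k2=λ(1+4/5z)y_n ⇒ h·k2=z(1+4/5z)y_n
  y_{n+1}/y_n = 1 + 1/5z + 4/5z(1+4/5z) = 1 + z + 16/25z²
  R(z) = 1 + z + 16/25z².

Boundary: |R(x)|=1, x<0.
x=-0.91: |R|=0.6200
R=1: x+16/25x²=0 ⇒ x=−25/16=-1.5625; min R=1−1/(4·16/25)=0.6094>−1
Confirm numerically:
  x=-1.406: |R|=0.85918 <1
  x=-1.088: |R|=0.66960 <1
  x=-1.013: |R|=0.64375 <1
  x=-0.937: |R|=0.62490 <1
  x=-2.098: |R|=1.71903 >1
  x=-1.757: |R|=1.21871 >1
So |R|<1 on (-1.5625, 0).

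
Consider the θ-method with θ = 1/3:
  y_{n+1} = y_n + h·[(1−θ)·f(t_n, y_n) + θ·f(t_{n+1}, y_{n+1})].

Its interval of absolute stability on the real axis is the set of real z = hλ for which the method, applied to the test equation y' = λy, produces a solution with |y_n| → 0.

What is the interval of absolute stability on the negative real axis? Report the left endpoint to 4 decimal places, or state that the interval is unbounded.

On y'=λy, z=hλ:
  y_{n+1} = y_n + z·[2/3·y_n + 1/3·y_{n+1}] ⇒ (1 − 1/3z)y_{n+1} = (1 + 2/3z)y_n
  so R(z) = (1 + 2/3z)/(1 − 1/3z).

Need |R(x)|<1, x<0.
x=-0.51: |R|=0.5641
R=−1: 1+2/3x = −1+1/3x ⇒ -1/3x=2 ⇒ x=2/(-1/3)=-6.0000
Confirm numerically:
  x=-5.883: |R|=0.98683 <1
  x=-5.401: |R|=0.92870 <1
  x=-5.085: |R|=0.88683 <1
  x=-4.936: |R|=0.86593 <1
  x=-6.333: |R|=1.03568 >1
  x=-6.044: |R|=1.00487 >1
Interval (-6.0000, 0).

(-6.0000, 0).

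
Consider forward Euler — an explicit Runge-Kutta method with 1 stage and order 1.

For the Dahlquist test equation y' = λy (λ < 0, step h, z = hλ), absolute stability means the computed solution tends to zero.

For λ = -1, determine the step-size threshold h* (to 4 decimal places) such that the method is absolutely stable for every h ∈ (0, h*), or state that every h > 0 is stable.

(-2.0000,0); λ=-1 ⇒ h* = 2.0000.

With y'=λy (z=hλ):
  order 1, 1-stage ⇒ R(z)=1+z
  (e.g. R(-1.62)=-0.62000, |R|=0.62000)

Boundary: |R(x)|=1, x<0.
x=-1.62: |R|=0.6200
|R(-1.43)|=0.4300 |R(-1.24)|=0.2400 |R(-1.2)|=0.2000
Bisect:
  x_lo=-2.3903 |R|=1.3903  x_hi=-0.2219 |R|=0.7781
  mid=-1.30608 |R|=0.30608 →hi
  mid=-1.84818 |R|=0.84818 →hi
  mid=-2.11923 |R|=1.11923 →lo
  mid=-1.98370 |R|=0.98370 →hi
  mid=-2.05146 |R|=1.05146 →lo
  mid=-2.01758 |R|=1.01758 →lo
  mid=-2.00064 |R|=1.00064 →lo
  mid=-1.99217 |R|=0.99217 →hi
  ...
  [-2.00011,-1.99998] ⇒ x*=-2.0000
Stable set (-2.0000, 0).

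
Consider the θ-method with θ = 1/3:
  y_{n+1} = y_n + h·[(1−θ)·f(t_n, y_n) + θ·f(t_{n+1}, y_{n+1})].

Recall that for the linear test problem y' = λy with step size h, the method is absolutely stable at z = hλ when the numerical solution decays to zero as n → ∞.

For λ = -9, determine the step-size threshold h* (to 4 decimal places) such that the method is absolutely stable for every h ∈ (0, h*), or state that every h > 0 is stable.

Test eqn y'=λy, z=hλ:
  y_{n+1} = y_n + z·[2/3·y_n + 1/3·y_{n+1}] ⇒ (1 − 1/3z)y_{n+1} = (1 + 2/3z)y_n
  so R(z) = (1 + 2/3z)/(1 − 1/3z).

Need |R(x)|<1, x<0.
x=-0.75: |R|=0.4000
R=−1: 1+2/3x = −1+1/3x ⇒ -1/3x=2 ⇒ x=2/(-1/3)=-6.0000
Confirm numerically:
  x=-5.902: |R|=0.98899 <1
  x=-5.336: |R|=0.92035 <1
  x=-5.277: |R|=0.91265 <1
  x=-4.494: |R|=0.79904 <1
  x=-6.119: |R|=1.01305 >1
  x=-6.027: |R|=1.00299 >1
Interval (-6.0000, 0).

(-6.0000,0); λ=-9 ⇒ h* = (6)/9 = 0.6667.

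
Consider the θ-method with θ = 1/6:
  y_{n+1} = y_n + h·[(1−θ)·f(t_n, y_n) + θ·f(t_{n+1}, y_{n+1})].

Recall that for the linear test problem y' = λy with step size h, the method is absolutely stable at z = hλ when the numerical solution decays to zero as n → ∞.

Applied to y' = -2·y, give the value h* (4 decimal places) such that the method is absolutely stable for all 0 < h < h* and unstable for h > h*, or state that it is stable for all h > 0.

Set f=λy, z=hλ:
  y_{n+1} = y_n + z·[5/6·y_n + 1/6·y_{n+1}] ⇒ (1 − 1/6z)y_{n+1} = (1 + 5/6z)y_n
  R(z) = (1 + 5/6z)/(1 − 1/6z).

Find x<0 with |R(x)|<1.
x=-0.99: |R|=0.1502
R=−1: 1+5/6x = −1+1/6x ⇒ -2/3x=2 ⇒ x=2/(-2/3)=-3.0000
Confirm numerically:
  x=-2.926: |R|=0.96684 <1
  x=-2.551: |R|=0.78997 <1
  x=-2.276: |R|=0.65007 <1
  x=-1.351: |R|=0.10271 <1
  x=-3.512: |R|=1.21531 >1
  x=-3.211: |R|=1.09163 >1
So |R|<1 on (-3.0000, 0).

(-3.0000,0); λ=-2 ⇒ h* = (3)/2 = 1.5000.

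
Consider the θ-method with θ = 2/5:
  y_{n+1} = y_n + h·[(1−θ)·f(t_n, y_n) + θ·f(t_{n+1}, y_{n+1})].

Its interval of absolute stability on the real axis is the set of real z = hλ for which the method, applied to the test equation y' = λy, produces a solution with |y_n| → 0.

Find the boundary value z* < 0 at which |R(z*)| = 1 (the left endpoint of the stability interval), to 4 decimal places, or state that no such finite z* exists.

z* = -10.0000.

With y'=λy (z=hλ):
  y_{n+1} = y_n + z·[3/5·y_n + 2/5·y_{n+1}] ⇒ (1 − 2/5z)y_{n+1} = (1 + 3/5z)y_n
  ⇒ R(z) = (1 + 3/5z)/(1 − 2/5z).

Find x<0 with |R(x)|<1.
x=-1.2: |R|=0.1892
R=−1: 1+3/5x = −1+2/5x ⇒ -1/5x=2 ⇒ x=2/(-1/5)=-10.0000
Confirm numerically:
  x=-8.176: |R|=0.91457 <1
  x=-5.313: |R|=0.70005 <1
  x=-5.274: |R|=0.69604 <1
  x=-10.293: |R|=1.01145 >1
  x=-10.226: |R|=1.00888 >1
Stable set (-10.0000, 0).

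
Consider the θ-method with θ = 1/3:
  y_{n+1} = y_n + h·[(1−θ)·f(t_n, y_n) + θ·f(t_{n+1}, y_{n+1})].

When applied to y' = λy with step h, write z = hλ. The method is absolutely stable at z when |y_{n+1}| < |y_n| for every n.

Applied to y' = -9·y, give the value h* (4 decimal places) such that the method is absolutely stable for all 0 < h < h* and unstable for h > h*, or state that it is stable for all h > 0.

(-6.0000,0); λ=-9 ⇒ h* = (6)/9 = 0.6667.

With y'=λy (z=hλ):
  y_{n+1} = y_n + z·[2/3·y_n + 1/3·y_{n+1}] ⇒ (1 − 1/3z)y_{n+1} = (1 + 2/3z)y_n
  R(z) = (1 + 2/3z)/(1 − 1/3z).

Need |R(x)|<1, x<0.
x=-1.15: |R|=0.1687
R=−1: 1+2/3x = −1+1/3x ⇒ -1/3x=2 ⇒ x=2/(-1/3)=-6.0000
Confirm numerically:
  x=-5.027: |R|=0.87878 <1
  x=-4.611: |R|=0.81750 <1
  x=-2.661: |R|=0.41017 <1
  x=-2.591: |R|=0.39027 <1
  x=-6.548: |R|=1.05739 >1
  x=-6.277: |R|=1.02986 >1
So |R|<1 on (-6.0000, 0).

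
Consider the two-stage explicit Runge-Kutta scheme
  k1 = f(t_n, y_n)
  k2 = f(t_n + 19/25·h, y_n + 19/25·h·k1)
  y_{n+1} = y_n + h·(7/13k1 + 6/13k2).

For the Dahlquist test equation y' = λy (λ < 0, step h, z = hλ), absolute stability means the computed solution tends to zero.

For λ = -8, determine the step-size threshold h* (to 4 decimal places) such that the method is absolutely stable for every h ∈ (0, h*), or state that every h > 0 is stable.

(-2.8509,0); λ=-8 ⇒ h* = (325/114)/8 = 0.3564.

On y'=λy, z=hλ:
  k1=λy_n ⇒ h·k1=z·y_n;  k2=λ(1+19/25z)y_n ⇒ h·k2=z(1+19/25z)y_n
  y_{n+1}/y_n = 1 + 7/13z + 6/13z(1+19/25z) = 1 + z + 114/325z²
  ⇒ R(z) = 1 + z + 114/325z².

Solve |R(x)|<1 on ℝ⁻.
x=-1.21: |R|=0.3036
R=1: x+114/325x²=0 ⇒ x=−325/114=-2.8509; min R=1−1/(4·114/325)=0.2873>−1
Confirm numerically:
  x=-1.765: |R|=0.32773 <1
  x=-1.461: |R|=0.28772 <1
  x=-1.439: |R|=0.28735 <1
  x=-3.032: |R|=1.19263 >1
  x=-2.967: |R|=1.12085 >1
  x=-2.892: |R|=1.04172 >1
So |R|<1 on (-2.8509, 0).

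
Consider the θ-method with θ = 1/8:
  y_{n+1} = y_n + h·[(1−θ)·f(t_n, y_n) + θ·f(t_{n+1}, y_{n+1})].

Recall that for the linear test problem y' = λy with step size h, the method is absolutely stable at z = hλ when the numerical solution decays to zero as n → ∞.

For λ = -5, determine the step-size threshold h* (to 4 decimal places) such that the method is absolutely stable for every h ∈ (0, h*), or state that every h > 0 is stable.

Test eqn y'=λy, z=hλ:
  y_{n+1} = y_n + z·[7/8·y_n + 1/8·y_{n+1}] ⇒ (1 − 1/8z)y_{n+1} = (1 + 7/8z)y_n
  ⇒ R(z) = (1 + 7/8z)/(1 − 1/8z).

Need |R(x)|<1, x<0.
x=-0.8: |R|=0.2727
R=−1: 1+7/8x = −1+1/8x ⇒ -3/4x=2 ⇒ x=2/(-3/4)=-2.6667
Confirm numerically:
  x=-2.529: |R|=0.92155 <1
  x=-2.475: |R|=0.89021 <1
  x=-1.293: |R|=0.11310 <1
  x=-3.243: |R|=1.30757 >1
  x=-3.213: |R|=1.29234 >1
  x=-3.104: |R|=1.23631 >1
So |R|<1 on (-2.6667, 0).

(-2.6667,0); λ=-5 ⇒ h* = (8/3)/5 = 0.5333.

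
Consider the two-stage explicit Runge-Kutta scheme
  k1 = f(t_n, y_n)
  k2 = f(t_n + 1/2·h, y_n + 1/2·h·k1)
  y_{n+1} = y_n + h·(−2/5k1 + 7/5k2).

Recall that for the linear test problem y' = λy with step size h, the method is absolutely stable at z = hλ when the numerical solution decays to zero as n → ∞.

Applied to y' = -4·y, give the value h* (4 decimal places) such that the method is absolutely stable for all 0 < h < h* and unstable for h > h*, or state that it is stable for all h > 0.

With y'=λy (z=hλ):
  k1=λy_n ⇒ h·k1=z·y_n;  k2=λ(1+1/2z)y_n ⇒ h·k2=z(1+1/2z)y_n
  y_{n+1}/y_n = 1 − 2/5z + 7/5z(1+1/2z) = 1 + z + 7/10z²
  ⇒ R(z) = 1 + z + 7/10z².

Solve |R(x)|<1 on ℝ⁻.
x=-0.89: |R|=0.6645
R=1: x+7/10x²=0 ⇒ x=−10/7=-1.4286; min R=1−1/(4·7/10)=0.6429>−1
Confirm numerically:
  x=-1.401: |R|=0.97296 <1
  x=-0.886: |R|=0.66350 <1
  x=-0.743: |R|=0.64343 <1
  x=-0.611: |R|=0.65032 <1
  x=-1.966: |R|=1.73961 >1
  x=-1.735: |R|=1.37216 >1
  x=-1.528: |R|=1.10635 >1
So |R|<1 on (-1.4286, 0).

(-1.4286,0); λ=-4 ⇒ h* = (10/7)/4 = 0.3571.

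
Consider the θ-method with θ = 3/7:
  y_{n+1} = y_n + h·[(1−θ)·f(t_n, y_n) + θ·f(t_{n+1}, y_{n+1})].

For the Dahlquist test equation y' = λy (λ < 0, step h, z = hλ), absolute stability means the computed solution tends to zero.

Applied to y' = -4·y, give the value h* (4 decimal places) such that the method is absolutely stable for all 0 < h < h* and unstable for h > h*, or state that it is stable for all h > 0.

(-14.0000,0); λ=-4 ⇒ h* = (14)/4 = 3.5000.

On y'=λy, z=hλ:
  y_{n+1} = y_n + z·[4/7·y_n + 3/7·y_{n+1}] ⇒ (1 − 3/7z)y_{n+1} = (1 + 4/7z)y_n
  so R(z) = (1 + 4/7z)/(1 − 3/7z).

Find x<0 with |R(x)|<1.
x=-1.72: |R|=0.0099
R=−1: 1+4/7x = −1+3/7x ⇒ -1/7x=2 ⇒ x=2/(-1/7)=-14.0000
Confirm numerically:
  x=-9.349: |R|=0.86729 <1
  x=-8.956: |R|=0.85107 <1
  x=-8.801: |R|=0.84436 <1
  x=-6.021: |R|=0.68164 <1
  x=-14.545: |R|=1.01076 >1
  x=-14.077: |R|=1.00156 >1
  x=-14.053: |R|=1.00108 >1
Stable set (-14.0000, 0).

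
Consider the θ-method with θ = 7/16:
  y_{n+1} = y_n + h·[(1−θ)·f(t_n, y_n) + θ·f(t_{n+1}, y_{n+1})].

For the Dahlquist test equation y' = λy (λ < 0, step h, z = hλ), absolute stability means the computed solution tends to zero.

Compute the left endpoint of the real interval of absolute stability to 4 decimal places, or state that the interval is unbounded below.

z* = -16.0000.

Set f=λy, z=hλ:
  y_{n+1} = y_n + z·[9/16·y_n + 7/16·y_{n+1}] ⇒ (1 − 7/16z)y_{n+1} = (1 + 9/16z)y_n
  R(z) = (1 + 9/16z)/(1 − 7/16z).

Boundary: |R(x)|=1, x<0.
x=-0.49: |R|=0.5965
R=−1: 1+9/16x = −1+7/16x ⇒ -1/8x=2 ⇒ x=2/(-1/8)=-16.0000
Confirm numerically:
  x=-13.005: |R|=0.94404 <1
  x=-12.479: |R|=0.93186 <1
  x=-8.044: |R|=0.77994 <1
  x=-16.590: |R|=1.00893 >1
  x=-16.358: |R|=1.00549 >1
So |R|<1 on (-16.0000, 0).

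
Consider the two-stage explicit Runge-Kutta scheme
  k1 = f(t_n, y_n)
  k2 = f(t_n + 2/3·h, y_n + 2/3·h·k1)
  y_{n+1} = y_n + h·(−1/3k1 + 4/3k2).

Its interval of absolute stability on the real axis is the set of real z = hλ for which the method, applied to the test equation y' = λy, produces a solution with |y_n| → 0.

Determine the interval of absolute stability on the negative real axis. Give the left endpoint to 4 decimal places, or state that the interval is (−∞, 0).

(-1.1250, 0).

On y'=λy, z=hλ:
  k1=λy_n ⇒ h·k1=z·y_n;  k2=λ(1+2/3z)y_n ⇒ h·k2=z(1+2/3z)y_n
  y_{n+1}/y_n = 1 − 1/3z + 4/3z(1+2/3z) = 1 + z + 8/9z²
  so R(z) = 1 + z + 8/9z².

Boundary: |R(x)|=1, x<0.
x=-0.71: |R|=0.7381
R=1: x+8/9x²=0 ⇒ x=−9/8=-1.1250; min R=1−1/(4·8/9)=0.7188>−1
Confirm numerically:
  x=-1.060: |R|=0.93876 <1
  x=-0.847: |R|=0.79070 <1
  x=-0.793: |R|=0.76598 <1
  x=-0.729: |R|=0.74339 <1
  x=-1.472: |R|=1.45403 >1
  x=-1.465: |R|=1.44276 >1
  x=-1.291: |R|=1.19049 >1
Interval (-1.1250, 0).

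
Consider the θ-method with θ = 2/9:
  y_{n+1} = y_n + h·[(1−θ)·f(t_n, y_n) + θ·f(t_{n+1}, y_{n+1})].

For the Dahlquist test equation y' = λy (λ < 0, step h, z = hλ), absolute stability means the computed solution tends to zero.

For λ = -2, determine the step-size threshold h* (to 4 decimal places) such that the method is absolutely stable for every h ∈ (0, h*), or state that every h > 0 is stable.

On y'=λy, z=hλ:
  y_{n+1} = y_n + z·[7/9·y_n + 2/9·y_{n+1}] ⇒ (1 − 2/9z)y_{n+1} = (1 + 7/9z)y_n
  so R(z) = (1 + 7/9z)/(1 − 2/9z).

Need |R(x)|<1, x<0.
x=-1.44: |R|=0.0909
R=−1: 1+7/9x = −1+2/9x ⇒ -5/9x=2 ⇒ x=2/(-5/9)=-3.6000
Confirm numerically:
  x=-3.420: |R|=0.94318 <1
  x=-2.985: |R|=0.79459 <1
  x=-2.436: |R|=0.58045 <1
  x=-3.869: |R|=1.08036 >1
  x=-3.849: |R|=1.07456 >1
  x=-3.806: |R|=1.06200 >1
Interval (-3.6000, 0).

(-3.6000,0); λ=-2 ⇒ h* = (18/5)/2 = 1.8000.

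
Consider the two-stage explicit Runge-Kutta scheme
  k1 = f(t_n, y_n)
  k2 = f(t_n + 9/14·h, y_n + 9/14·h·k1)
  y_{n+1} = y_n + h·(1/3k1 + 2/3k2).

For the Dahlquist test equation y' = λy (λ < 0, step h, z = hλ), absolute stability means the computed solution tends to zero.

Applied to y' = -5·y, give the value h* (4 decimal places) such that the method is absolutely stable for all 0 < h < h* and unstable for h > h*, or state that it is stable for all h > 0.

(-2.3333,0); λ=-5 ⇒ h* = (7/3)/5 = 0.4667.

Test eqn y'=λy, z=hλ:
  k1=λy_n ⇒ h·k1=z·y_n;  k2=λ(1+9/14z)y_n ⇒ h·k2=z(1+9/14z)y_n
  y_{n+1}/y_n = 1 + 1/3z + 2/3z(1+9/14z) = 1 + z + 3/7z²
  ⇒ R(z) = 1 + z + 3/7z².

Solve |R(x)|<1 on ℝ⁻.
x=-1.74: |R|=0.5575
R=1: x+3/7x²=0 ⇒ x=−7/3=-2.3333; min R=1−1/(4·3/7)=0.4167>−1
Confirm numerically:
  x=-1.591: |R|=0.49383 <1
  x=-1.293: |R|=0.42351 <1
  x=-1.185: |R|=0.41681 <1
  x=-2.734: |R|=1.46947 >1
  x=-2.438: |R|=1.10936 >1
So |R|<1 on (-2.3333, 0).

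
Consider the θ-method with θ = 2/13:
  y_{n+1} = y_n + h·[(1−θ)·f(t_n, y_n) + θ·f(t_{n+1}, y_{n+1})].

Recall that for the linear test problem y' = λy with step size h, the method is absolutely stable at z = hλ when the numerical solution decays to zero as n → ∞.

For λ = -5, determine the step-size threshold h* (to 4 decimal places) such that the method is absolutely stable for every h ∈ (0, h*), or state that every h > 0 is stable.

Set f=λy, z=hλ:
  y_{n+1} = y_n + z·[11/13·y_n + 2/13·y_{n+1}] ⇒ (1 − 2/13z)y_{n+1} = (1 + 11/13z)y_n
  R(z) = (1 + 11/13z)/(1 − 2/13z).

Boundary: |R(x)|=1, x<0.
x=-1.66: |R|=0.3223
R=−1: 1+11/13x = −1+2/13x ⇒ -9/13x=2 ⇒ x=2/(-9/13)=-2.8889
Confirm numerically:
  x=-2.731: |R|=0.92303 <1
  x=-2.646: |R|=0.88049 <1
  x=-2.532: |R|=0.82219 <1
  x=-1.362: |R|=0.12605 <1
  x=-3.322: |R|=1.19843 >1
  x=-2.961: |R|=1.03430 >1
Interval (-2.8889, 0).

(-2.8889,0); λ=-5 ⇒ h* = (26/9)/5 = 0.5778.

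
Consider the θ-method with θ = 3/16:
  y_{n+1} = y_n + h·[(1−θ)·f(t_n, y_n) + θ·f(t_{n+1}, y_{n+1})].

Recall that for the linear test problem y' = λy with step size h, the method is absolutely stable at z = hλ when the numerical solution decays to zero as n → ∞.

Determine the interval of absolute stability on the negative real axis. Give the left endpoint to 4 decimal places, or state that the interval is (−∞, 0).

With y'=λy (z=hλ):
  y_{n+1} = y_n + z·[13/16·y_n + 3/16·y_{n+1}] ⇒ (1 − 3/16z)y_{n+1} = (1 + 13/16z)y_n
  so R(z) = (1 + 13/16z)/(1 − 3/16z).

Boundary: |R(x)|=1, x<0.
x=-1.23: |R|=0.0005
R=−1: 1+13/16x = −1+3/16x ⇒ -5/8x=2 ⇒ x=2/(-5/8)=-3.2000
Confirm numerically:
  x=-2.531: |R|=0.71644 <1
  x=-2.428: |R|=0.66844 <1
  x=-2.321: |R|=0.61721 <1
  x=-3.567: |R|=1.13745 >1
  x=-3.264: |R|=1.02481 >1
Interval (-3.2000, 0).

(-3.2000, 0).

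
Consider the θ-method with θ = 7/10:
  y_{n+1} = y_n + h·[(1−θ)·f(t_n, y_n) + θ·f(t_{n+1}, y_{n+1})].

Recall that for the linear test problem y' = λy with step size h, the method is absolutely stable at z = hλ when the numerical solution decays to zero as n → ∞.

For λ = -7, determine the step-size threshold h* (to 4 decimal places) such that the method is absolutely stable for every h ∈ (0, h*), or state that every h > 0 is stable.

On y'=λy, z=hλ:
  y_{n+1} = y_n + z·[3/10·y_n + 7/10·y_{n+1}] ⇒ (1 − 7/10z)y_{n+1} = (1 + 3/10z)y_n
  Hence R(z) = (1 + 3/10z)/(1 − 7/10z).

Solve |R(x)|<1 on ℝ⁻.
x=-0.85: |R|=0.4671
x=-2: |R|=0.1667
x=-10: |R|=0.2500
x=-100: |R|=0.4085
θ=7/10≥1/2 ⇒ |1+3/10x|<|1−7/10x| ∀x<0 ⇒ stable on all of ℝ⁻.

unbounded; (−∞, 0). Any h>0 works for λ=-7.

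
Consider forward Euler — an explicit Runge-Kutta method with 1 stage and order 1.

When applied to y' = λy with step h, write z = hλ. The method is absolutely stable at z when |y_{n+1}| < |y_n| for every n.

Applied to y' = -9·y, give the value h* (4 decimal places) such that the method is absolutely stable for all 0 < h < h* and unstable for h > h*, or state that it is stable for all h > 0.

(-2.0000,0); λ=-9 ⇒ h* = 0.2222.

Test eqn y'=λy, z=hλ:
  order 1, 1-stage ⇒ R(z)=1+z
  (e.g. R(-1.32)=-0.32000, |R|=0.32000)

Solve |R(x)|<1 on ℝ⁻.
x=-1.32: |R|=0.3200
|R(-1.66)|=0.6600 |R(-0.99)|=0.0100 |R(-0.98)|=0.0200
Bisect:
  x_lo=-2.5385 |R|=1.5385  x_hi=-0.1002 |R|=0.8998
  mid=-1.31934 |R|=0.31934 →hi
  mid=-1.92893 |R|=0.92893 →hi
  mid=-2.23372 |R|=1.23372 →lo
  mid=-2.08132 |R|=1.08132 →lo
  mid=-2.00512 |R|=1.00512 →lo
  mid=-1.96702 |R|=0.96702 →hi
  mid=-1.98607 |R|=0.98607 →hi
  mid=-1.99560 |R|=0.99560 →hi
  mid=-2.00036 |R|=1.00036 →lo
  mid=-1.99798 |R|=0.99798 →hi
  ...
  [-2.00006,-1.99991] ⇒ x*=-2.0000
So |R|<1 on (-2.0000, 0).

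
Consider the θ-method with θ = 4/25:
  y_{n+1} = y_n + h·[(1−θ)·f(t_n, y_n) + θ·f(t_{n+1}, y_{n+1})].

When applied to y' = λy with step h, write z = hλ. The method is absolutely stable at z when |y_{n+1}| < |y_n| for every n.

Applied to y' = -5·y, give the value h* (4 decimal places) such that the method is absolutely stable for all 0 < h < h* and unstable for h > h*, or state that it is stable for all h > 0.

Test eqn y'=λy, z=hλ:
  y_{n+1} = y_n + z·[21/25·y_n + 4/25·y_{n+1}] ⇒ (1 − 4/25z)y_{n+1} = (1 + 21/25z)y_n
  R(z) = (1 + 21/25z)/(1 − 4/25z).

Solve |R(x)|<1 on ℝ⁻.
x=-1.21: |R|=0.0137
R=−1: 1+21/25x = −1+4/25x ⇒ -17/25x=2 ⇒ x=2/(-17/25)=-2.9412
Confirm numerically:
  x=-2.646: |R|=0.85898 <1
  x=-2.431: |R|=0.75023 <1
  x=-1.760: |R|=0.37328 <1
  x=-1.590: |R|=0.26754 <1
  x=-3.433: |R|=1.21587 >1
  x=-3.172: |R|=1.10412 >1
Stable set (-2.9412, 0).

(-2.9412,0); λ=-5 ⇒ h* = (50/17)/5 = 0.5882.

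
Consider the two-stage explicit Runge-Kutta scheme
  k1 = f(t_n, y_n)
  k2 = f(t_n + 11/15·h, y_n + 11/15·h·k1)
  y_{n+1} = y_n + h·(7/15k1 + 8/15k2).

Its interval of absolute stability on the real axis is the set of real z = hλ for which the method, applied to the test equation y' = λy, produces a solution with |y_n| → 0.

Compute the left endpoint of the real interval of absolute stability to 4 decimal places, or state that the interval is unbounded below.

With y'=λy (z=hλ):
  k1=λy_n ⇒ h·k1=z·y_n;  k2=λ(1+11/15z)y_n ⇒ h·k2=z(1+11/15z)y_n
  y_{n+1}/y_n = 1 + 7/15z + 8/15z(1+11/15z) = 1 + z + 88/225z²
  ⇒ R(z) = 1 + z + 88/225z².

Boundary: |R(x)|=1, x<0.
x=-1.73: |R|=0.4406
R=1: x+88/225x²=0 ⇒ x=−225/88=-2.5568; min R=1−1/(4·88/225)=0.3608>−1
Confirm numerically:
  x=-2.363: |R|=0.82087 <1
  x=-1.823: |R|=0.47679 <1
  x=-1.763: |R|=0.45264 <1
  x=-1.075: |R|=0.37698 <1
  x=-3.067: |R|=1.61198 >1
  x=-2.758: |R|=1.21701 >1
  x=-2.653: |R|=1.09980 >1
Interval (-2.5568, 0).

z* = -2.5568.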